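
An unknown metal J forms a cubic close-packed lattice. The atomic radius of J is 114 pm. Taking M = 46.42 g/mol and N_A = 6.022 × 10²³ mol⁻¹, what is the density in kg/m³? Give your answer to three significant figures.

9200 kg/m³

In an FCC lattice, atoms touch along the face diagonal, so √2·a = 4r, giving a = 322.4 pm = 3.224 × 10^-8 cm.
With Z = 4, ρ = Z·M/(N_A·a³) = 4 × 46.42 / (6.022 × 10²³ × 3.352 × 10^-23) = 9.198 g/cm³ = 9200 kg/m³.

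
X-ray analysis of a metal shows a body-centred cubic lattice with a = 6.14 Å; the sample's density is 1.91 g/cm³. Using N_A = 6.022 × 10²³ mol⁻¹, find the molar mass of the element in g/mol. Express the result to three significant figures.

A BCC cell has Z = 2 atoms; a = 6.140 × 10^-8 cm.
M = ρ·N_A·a³/Z = 1.91 × 6.022 × 10²³ × 2.315 × 10^-22 / 2 = 133 g/mol.

133 g/mol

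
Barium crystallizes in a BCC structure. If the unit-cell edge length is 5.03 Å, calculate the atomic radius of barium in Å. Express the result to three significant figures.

2.18 Å

In a BCC lattice, atoms touch along the body diagonal, so √3·a = 4r.
r = √3·a/4 = 1.7321 × 5.03 / 4 = 2.18 Å.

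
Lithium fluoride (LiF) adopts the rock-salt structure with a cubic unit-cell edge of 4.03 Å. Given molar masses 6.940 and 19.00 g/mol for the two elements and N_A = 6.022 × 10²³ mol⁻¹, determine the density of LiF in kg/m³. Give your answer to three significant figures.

The rock-salt structure contains Z = 4 formula units per cell; M(LiF) = 6.940 + 19.00 = 25.94 g/mol.
a³ = (4.030 × 10^-8 cm)³ = 6.545 × 10^-23 cm³.
ρ = 4 × 25.94 / (6.022 × 10²³ × 6.545 × 10^-23) = 2.633 g/cm³ = 2630 kg/m³.

2630 kg/m³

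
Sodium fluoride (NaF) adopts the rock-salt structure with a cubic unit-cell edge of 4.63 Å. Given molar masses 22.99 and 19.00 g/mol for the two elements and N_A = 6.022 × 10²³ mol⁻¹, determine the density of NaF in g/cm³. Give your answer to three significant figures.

The rock-salt structure contains Z = 4 formula units per cell; M(NaF) = 22.99 + 19.00 = 41.99 g/mol.
a³ = (4.630 × 10^-8 cm)³ = 9.925 × 10^-23 cm³.
ρ = 4 × 41.99 / (6.022 × 10²³ × 9.925 × 10^-23) = 2.810 g/cm³.

2.81 g/cm³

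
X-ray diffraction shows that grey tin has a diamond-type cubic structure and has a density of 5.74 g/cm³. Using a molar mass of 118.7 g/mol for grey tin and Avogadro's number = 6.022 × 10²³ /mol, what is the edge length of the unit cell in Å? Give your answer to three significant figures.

6.50 Å

With Z = 8 atoms per diamond cubic cell, a³ = Z·M/(N_A·ρ) = 8 × 118.7 / (6.022 × 10²³ × 5.740 g/cm³) = 2.747 × 10^-22 cm³.
a = (2.747 × 10^-22)^(1/3) = 6.501 × 10^-8 cm = 6.50 Å.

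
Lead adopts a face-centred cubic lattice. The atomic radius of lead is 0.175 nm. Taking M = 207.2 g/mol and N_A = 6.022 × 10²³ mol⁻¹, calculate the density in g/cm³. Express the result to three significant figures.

11.3 g/cm³

In an FCC lattice, atoms touch along the face diagonal, so √2·a = 4r, giving a = 0.4950 nm = 4.950 × 10^-8 cm.
With Z = 4, ρ = Z·M/(N_A·a³) = 4 × 207.2 / (6.022 × 10²³ × 1.213 × 10^-22) = 11.35 g/cm³.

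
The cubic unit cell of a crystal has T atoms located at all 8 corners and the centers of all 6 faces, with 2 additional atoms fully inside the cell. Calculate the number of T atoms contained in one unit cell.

Corner atoms are shared by 8 cells (1/8 each), face atoms by 2 (1/2 each), interior atoms are unshared.
Net atoms = 8 × 1/8 + 6 × 1/2 + 2 = 1 + 3 + 2 = 6.

6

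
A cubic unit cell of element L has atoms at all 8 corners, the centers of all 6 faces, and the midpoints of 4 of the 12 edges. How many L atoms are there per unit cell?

5

Corner atoms are shared by 8 cells (1/8 each), face atoms by 2 (1/2 each), edge atoms by 4 (1/4 each).
Net atoms = 8 × 1/8 + 6 × 1/2 + 4 × 1/4 = 1 + 3 + 1 = 5.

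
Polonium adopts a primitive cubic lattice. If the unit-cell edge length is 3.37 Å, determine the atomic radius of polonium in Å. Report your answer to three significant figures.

1.69 Å

In a simple cubic lattice, atoms touch along the cell edge, so a = 2r.
r = a/2 = 3.37/2 = 1.69 Å.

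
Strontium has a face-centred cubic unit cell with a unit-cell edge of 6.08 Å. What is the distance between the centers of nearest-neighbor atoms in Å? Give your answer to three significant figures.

4.30 Å

In an FCC structure, atoms touch along the face diagonal, so √2·a = 4r; the nearest-neighbor distance equals 2r = 0.7071·a.
d = 0.7071 × 6.08 = 4.30 Å.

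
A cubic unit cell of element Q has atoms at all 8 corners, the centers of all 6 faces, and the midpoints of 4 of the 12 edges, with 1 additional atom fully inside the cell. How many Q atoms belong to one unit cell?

Corner atoms are shared by 8 cells (1/8 each), face atoms by 2 (1/2 each), edge atoms by 4 (1/4 each), interior atoms are unshared.
Net atoms = 8 × 1/8 + 6 × 1/2 + 4 × 1/4 + 1 = 1 + 3 + 1 + 1 = 6.

6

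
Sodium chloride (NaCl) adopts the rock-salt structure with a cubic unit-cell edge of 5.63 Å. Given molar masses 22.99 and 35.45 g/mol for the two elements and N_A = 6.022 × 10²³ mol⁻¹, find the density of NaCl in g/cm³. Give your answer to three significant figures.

The rock-salt structure contains Z = 4 formula units per cell; M(NaCl) = 22.99 + 35.45 = 58.44 g/mol.
a³ = (5.630 × 10^-8 cm)³ = 1.785 × 10^-22 cm³.
ρ = 4 × 58.44 / (6.022 × 10²³ × 1.785 × 10^-22) = 2.175 g/cm³.

2.18 g/cm³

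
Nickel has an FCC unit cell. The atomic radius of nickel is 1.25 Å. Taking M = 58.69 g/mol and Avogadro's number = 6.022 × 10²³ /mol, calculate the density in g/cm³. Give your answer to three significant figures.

8.82 g/cm³

In an FCC lattice, atoms touch along the face diagonal, so √2·a = 4r, giving a = 3.536 Å = 3.536 × 10^-8 cm.
With Z = 4, ρ = Z·M/(N_A·a³) = 4 × 58.69 / (6.022 × 10²³ × 4.419 × 10^-23) = 8.821 g/cm³.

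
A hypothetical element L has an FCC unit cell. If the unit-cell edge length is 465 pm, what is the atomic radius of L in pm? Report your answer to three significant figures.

In an FCC lattice, atoms touch along the face diagonal, so √2·a = 4r.
r = √2·a/4 = 1.4142 × 465 / 4 = 164 pm.

164 pm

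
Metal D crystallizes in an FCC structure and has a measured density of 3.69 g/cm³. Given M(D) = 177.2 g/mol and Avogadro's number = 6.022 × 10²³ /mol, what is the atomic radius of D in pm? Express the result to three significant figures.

For an FCC cell (Z = 4), a³ = Z·M/(N_A·ρ) = 4 × 177.2 / (6.022 × 10²³ × 3.690) = 3.190 × 10^-22 cm³, so a = 6.833 × 10^-8 cm = 683.3 pm.
Atoms touch along the face diagonal, so √2·a = 4r, so r = 0.3536 × a = 242 pm.

242 pm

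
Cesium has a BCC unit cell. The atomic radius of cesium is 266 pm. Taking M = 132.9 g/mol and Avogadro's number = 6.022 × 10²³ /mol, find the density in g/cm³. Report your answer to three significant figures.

In a BCC lattice, atoms touch along the body diagonal, so √3·a = 4r, giving a = 614.3 pm = 6.143 × 10^-8 cm.
With Z = 2, ρ = Z·M/(N_A·a³) = 2 × 132.9 / (6.022 × 10²³ × 2.318 × 10^-22) = 1.904 g/cm³.

1.90 g/cm³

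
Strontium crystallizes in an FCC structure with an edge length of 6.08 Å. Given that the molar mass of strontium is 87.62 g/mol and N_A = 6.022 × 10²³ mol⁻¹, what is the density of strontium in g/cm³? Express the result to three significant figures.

An FCC unit cell contains Z = 4 atoms.
Cell volume: a³ = (6.08 Å)³ = (6.080 × 10^-8 cm)³ = 2.248 × 10^-22 cm³.
ρ = Z·M/(N_A·a³) = 4 × 87.62 / (6.022 × 10²³ × 2.248 × 10^-22) = 2.589 g/cm³.

2.59 g/cm³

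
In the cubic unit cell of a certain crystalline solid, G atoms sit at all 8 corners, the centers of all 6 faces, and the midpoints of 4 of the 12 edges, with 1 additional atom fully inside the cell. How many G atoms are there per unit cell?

Corner atoms are shared by 8 cells (1/8 each), face atoms by 2 (1/2 each), edge atoms by 4 (1/4 each), interior atoms are unshared.
Net atoms = 8 × 1/8 + 6 × 1/2 + 4 × 1/4 + 1 = 1 + 3 + 1 + 1 = 6.

6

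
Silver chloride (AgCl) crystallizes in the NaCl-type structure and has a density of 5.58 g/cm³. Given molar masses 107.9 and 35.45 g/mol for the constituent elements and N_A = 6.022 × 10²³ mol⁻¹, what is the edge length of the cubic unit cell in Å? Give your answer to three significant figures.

M(AgCl) = 143.35 g/mol; Z = 4 formula units per cell.
a³ = Z·M/(N_A·ρ) = 4 × 143.35 / (6.022 × 10²³ × 5.58) = 1.706 × 10^-22 cm³, so a = 5.547 × 10^-8 cm = 5.55 Å.

5.55 Å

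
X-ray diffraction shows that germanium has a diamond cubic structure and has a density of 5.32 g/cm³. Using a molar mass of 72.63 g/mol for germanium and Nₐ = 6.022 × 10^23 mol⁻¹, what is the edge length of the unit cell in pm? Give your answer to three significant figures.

566 pm

With Z = 8 atoms per diamond cubic cell, a³ = Z·M/(N_A·ρ) = 8 × 72.63 / (6.022 × 10²³ × 5.320 g/cm³) = 1.814 × 10^-22 cm³.
a = (1.814 × 10^-22)^(1/3) = 5.660 × 10^-8 cm = 566 pm.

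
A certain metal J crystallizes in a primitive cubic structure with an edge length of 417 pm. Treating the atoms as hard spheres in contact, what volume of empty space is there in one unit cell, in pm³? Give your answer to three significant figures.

3.45 × 10^7 pm³

In a simple cubic lattice atoms touch along the cell edge, so a = 2r, so r = 0.5000a = 208.5 pm.
V_cell = a³ = 7.251 × 10^7 pm³; V_atoms = 1 × (4/3)πr³ = 3.797 × 10^7 pm³.
Empty space = 7.251 × 10^7 − 3.797 × 10^7 = 3.45 × 10^7 pm³.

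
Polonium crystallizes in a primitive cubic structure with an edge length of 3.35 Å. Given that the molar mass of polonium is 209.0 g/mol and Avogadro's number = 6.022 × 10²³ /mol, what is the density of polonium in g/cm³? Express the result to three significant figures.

A simple cubic unit cell contains Z = 1 atom.
Cell volume: a³ = (3.35 Å)³ = (3.350 × 10^-8 cm)³ = 3.760 × 10^-23 cm³.
ρ = Z·M/(N_A·a³) = 1 × 209.0 / (6.022 × 10²³ × 3.760 × 10^-23) = 9.231 g/cm³.

9.23 g/cm³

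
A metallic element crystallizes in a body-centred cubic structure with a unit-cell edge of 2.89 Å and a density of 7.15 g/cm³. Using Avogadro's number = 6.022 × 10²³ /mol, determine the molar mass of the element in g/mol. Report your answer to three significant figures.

A BCC cell has Z = 2 atoms; a = 2.890 × 10^-8 cm.
M = ρ·N_A·a³/Z = 7.15 × 6.022 × 10²³ × 2.414 × 10^-23 / 2 = 52.0 g/mol.

52.0 g/mol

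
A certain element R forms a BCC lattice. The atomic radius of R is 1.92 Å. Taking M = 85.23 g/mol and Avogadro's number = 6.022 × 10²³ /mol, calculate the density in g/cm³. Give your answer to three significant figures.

3.25 g/cm³

In a BCC lattice, atoms touch along the body diagonal, so √3·a = 4r, giving a = 4.434 Å = 4.434 × 10^-8 cm.
With Z = 2, ρ = Z·M/(N_A·a³) = 2 × 85.23 / (6.022 × 10²³ × 8.718 × 10^-23) = 3.247 g/cm³.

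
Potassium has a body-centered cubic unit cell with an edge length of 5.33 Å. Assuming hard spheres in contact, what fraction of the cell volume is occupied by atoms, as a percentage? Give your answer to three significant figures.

In a BCC lattice atoms touch along the body diagonal, so √3·a = 4r, so r = 0.4330a = 2.308 Å.
Packing fraction = Z·(4/3)πr³ / a³ = 2 × (4/3)π × (2.308)³ / (5.33)³ = 0.6802 = 68.0%.

68.0%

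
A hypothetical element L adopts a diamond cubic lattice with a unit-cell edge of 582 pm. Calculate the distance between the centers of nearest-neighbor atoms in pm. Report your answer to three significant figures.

In a diamond cubic structure, nearest neighbors lie along the body diagonal with √3·a = 8r; the nearest-neighbor distance equals 2r = 0.4330·a.
d = 0.4330 × 582 = 252 pm.

252 pm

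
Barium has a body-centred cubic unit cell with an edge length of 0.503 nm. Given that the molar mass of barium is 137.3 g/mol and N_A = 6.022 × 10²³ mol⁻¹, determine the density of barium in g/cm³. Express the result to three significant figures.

3.58 g/cm³

A BCC unit cell contains Z = 2 atoms.
Cell volume: a³ = (0.503 nm)³ = (5.030 × 10^-8 cm)³ = 1.273 × 10^-22 cm³.
ρ = Z·M/(N_A·a³) = 2 × 137.3 / (6.022 × 10²³ × 1.273 × 10^-22) = 3.583 g/cm³.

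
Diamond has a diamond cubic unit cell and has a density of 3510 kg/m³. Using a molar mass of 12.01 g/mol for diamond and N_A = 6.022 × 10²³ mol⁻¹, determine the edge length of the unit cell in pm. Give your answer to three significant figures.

357 pm

With Z = 8 atoms per diamond cubic cell, a³ = Z·M/(N_A·ρ) = 8 × 12.01 / (6.022 × 10²³ × 3.510 g/cm³) = 4.546 × 10^-23 cm³.
a = (4.546 × 10^-23)^(1/3) = 3.569 × 10^-8 cm = 357 pm.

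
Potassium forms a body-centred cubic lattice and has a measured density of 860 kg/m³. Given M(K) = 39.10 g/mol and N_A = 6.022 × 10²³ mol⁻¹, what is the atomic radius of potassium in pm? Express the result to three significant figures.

For a BCC cell (Z = 2), a³ = Z·M/(N_A·ρ) = 2 × 39.10 / (6.022 × 10²³ × 0.8600) = 1.510 × 10^-22 cm³, so a = 5.325 × 10^-8 cm = 532.5 pm.
Atoms touch along the body diagonal, so √3·a = 4r, so r = 0.4330 × a = 231 pm.

231 pm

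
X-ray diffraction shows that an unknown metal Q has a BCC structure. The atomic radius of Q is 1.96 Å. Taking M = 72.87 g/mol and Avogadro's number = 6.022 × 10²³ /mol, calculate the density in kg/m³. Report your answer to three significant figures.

In a BCC lattice, atoms touch along the body diagonal, so √3·a = 4r, giving a = 4.526 Å = 4.526 × 10^-8 cm.
With Z = 2, ρ = Z·M/(N_A·a³) = 2 × 72.87 / (6.022 × 10²³ × 9.274 × 10^-23) = 2.610 g/cm³ = 2610 kg/m³.

2610 kg/m³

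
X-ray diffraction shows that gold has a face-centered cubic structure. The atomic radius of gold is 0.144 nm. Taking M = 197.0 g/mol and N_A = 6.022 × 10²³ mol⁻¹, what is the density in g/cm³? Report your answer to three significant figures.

19.4 g/cm³

In an FCC lattice, atoms touch along the face diagonal, so √2·a = 4r, giving a = 0.4073 nm = 4.073 × 10^-8 cm.
With Z = 4, ρ = Z·M/(N_A·a³) = 4 × 197.0 / (6.022 × 10²³ × 6.757 × 10^-23) = 19.37 g/cm³.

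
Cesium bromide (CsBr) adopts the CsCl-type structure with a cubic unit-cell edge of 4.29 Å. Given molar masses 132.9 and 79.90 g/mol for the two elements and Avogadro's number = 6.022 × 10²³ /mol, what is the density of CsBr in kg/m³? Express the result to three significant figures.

The CsCl-type structure contains Z = 1 formula unit per cell; M(CsBr) = 132.9 + 79.90 = 212.8 g/mol.
a³ = (4.290 × 10^-8 cm)³ = 7.895 × 10^-23 cm³.
ρ = 1 × 212.8 / (6.022 × 10²³ × 7.895 × 10^-23) = 4.476 g/cm³ = 4480 kg/m³.

4480 kg/m³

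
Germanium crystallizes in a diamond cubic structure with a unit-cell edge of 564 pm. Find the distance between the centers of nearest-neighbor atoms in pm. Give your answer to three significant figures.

244 pm

In a diamond cubic structure, nearest neighbors lie along the body diagonal with √3·a = 8r; the nearest-neighbor distance equals 2r = 0.4330·a.
d = 0.4330 × 564 = 244 pm.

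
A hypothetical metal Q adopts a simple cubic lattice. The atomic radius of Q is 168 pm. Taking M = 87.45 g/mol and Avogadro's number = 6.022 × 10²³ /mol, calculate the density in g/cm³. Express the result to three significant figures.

In a simple cubic lattice, atoms touch along the cell edge, so a = 2r, giving a = 336.0 pm = 3.360 × 10^-8 cm.
With Z = 1, ρ = Z·M/(N_A·a³) = 1 × 87.45 / (6.022 × 10²³ × 3.793 × 10^-23) = 3.828 g/cm³.

3.83 g/cm³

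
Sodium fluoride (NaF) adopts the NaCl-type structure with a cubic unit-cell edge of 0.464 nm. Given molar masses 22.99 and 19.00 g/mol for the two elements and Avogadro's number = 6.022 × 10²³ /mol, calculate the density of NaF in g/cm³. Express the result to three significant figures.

2.79 g/cm³

The NaCl-type structure contains Z = 4 formula units per cell; M(NaF) = 22.99 + 19.00 = 41.99 g/mol.
a³ = (4.640 × 10^-8 cm)³ = 9.990 × 10^-23 cm³.
ρ = 4 × 41.99 / (6.022 × 10²³ × 9.990 × 10^-23) = 2.792 g/cm³.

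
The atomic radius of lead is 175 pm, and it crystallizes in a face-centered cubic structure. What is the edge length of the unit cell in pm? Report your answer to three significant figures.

495 pm

In an FCC lattice, atoms touch along the face diagonal, so √2·a = 4r.
a = 4r/√2 = 4 × 175 / 1.4142 = 495 pm.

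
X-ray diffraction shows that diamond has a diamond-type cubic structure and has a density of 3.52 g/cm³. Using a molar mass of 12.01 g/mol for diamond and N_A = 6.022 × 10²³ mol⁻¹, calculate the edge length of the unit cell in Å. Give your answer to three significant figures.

With Z = 8 atoms per diamond cubic cell, a³ = Z·M/(N_A·ρ) = 8 × 12.01 / (6.022 × 10²³ × 3.520 g/cm³) = 4.533 × 10^-23 cm³.
a = (4.533 × 10^-23)^(1/3) = 3.565 × 10^-8 cm = 3.57 Å.

3.57 Å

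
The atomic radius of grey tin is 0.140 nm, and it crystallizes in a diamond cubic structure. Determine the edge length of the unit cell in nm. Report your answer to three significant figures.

0.647 nm

In a diamond cubic lattice, nearest neighbors lie along the body diagonal with √3·a = 8r.
a = 8r/√3 = 8 × 0.140 / 1.7321 = 0.647 nm.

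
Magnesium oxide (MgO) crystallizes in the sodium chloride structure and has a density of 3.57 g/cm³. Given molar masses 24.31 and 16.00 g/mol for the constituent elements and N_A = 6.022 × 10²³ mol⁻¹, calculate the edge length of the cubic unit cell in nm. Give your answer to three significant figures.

M(MgO) = 40.31 g/mol; Z = 4 formula units per cell.
a³ = Z·M/(N_A·ρ) = 4 × 40.31 / (6.022 × 10²³ × 3.57) = 7.500 × 10^-23 cm³, so a = 4.217 × 10^-8 cm = 0.422 nm.

0.422 nm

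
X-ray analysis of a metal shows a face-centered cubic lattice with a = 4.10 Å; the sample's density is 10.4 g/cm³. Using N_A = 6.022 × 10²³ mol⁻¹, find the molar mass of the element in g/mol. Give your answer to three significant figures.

108 g/mol

An FCC cell has Z = 4 atoms; a = 4.100 × 10^-8 cm.
M = ρ·N_A·a³/Z = 10.4 × 6.022 × 10²³ × 6.892 × 10^-23 / 4 = 108 g/mol.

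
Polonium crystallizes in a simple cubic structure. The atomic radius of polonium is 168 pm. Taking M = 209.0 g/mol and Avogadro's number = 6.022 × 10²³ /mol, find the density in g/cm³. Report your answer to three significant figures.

In a simple cubic lattice, atoms touch along the cell edge, so a = 2r, giving a = 336.0 pm = 3.360 × 10^-8 cm.
With Z = 1, ρ = Z·M/(N_A·a³) = 1 × 209.0 / (6.022 × 10²³ × 3.793 × 10^-23) = 9.149 g/cm³.

9.15 g/cm³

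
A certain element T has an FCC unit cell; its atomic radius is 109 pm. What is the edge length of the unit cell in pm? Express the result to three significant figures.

In an FCC lattice, atoms touch along the face diagonal, so √2·a = 4r.
a = 4r/√2 = 4 × 109 / 1.4142 = 308 pm.

308 pm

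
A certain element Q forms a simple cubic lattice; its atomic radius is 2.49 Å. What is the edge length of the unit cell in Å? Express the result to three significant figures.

In a simple cubic lattice, atoms touch along the cell edge, so a = 2r.
a = 2r = 2 × 2.49 = 4.98 Å.

4.98 Å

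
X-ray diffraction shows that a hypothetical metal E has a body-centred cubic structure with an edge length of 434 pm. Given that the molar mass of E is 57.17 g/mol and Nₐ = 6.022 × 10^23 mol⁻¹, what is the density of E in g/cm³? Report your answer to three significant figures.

A BCC unit cell contains Z = 2 atoms.
Cell volume: a³ = (434 pm)³ = (4.340 × 10^-8 cm)³ = 8.175 × 10^-23 cm³.
ρ = Z·M/(N_A·a³) = 2 × 57.17 / (6.022 × 10²³ × 8.175 × 10^-23) = 2.323 g/cm³.

2.32 g/cm³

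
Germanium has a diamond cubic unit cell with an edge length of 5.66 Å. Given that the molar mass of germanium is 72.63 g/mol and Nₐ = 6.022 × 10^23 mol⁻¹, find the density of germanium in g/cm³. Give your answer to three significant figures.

A diamond cubic unit cell contains Z = 8 atoms.
Cell volume: a³ = (5.66 Å)³ = (5.660 × 10^-8 cm)³ = 1.813 × 10^-22 cm³.
ρ = Z·M/(N_A·a³) = 8 × 72.63 / (6.022 × 10²³ × 1.813 × 10^-22) = 5.321 g/cm³.

5.32 g/cm³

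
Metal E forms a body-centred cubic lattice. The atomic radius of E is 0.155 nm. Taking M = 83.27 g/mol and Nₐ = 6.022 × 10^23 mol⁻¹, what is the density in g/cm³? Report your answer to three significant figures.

In a BCC lattice, atoms touch along the body diagonal, so √3·a = 4r, giving a = 0.3580 nm = 3.580 × 10^-8 cm.
With Z = 2, ρ = Z·M/(N_A·a³) = 2 × 83.27 / (6.022 × 10²³ × 4.587 × 10^-23) = 6.030 g/cm³.

6.03 g/cm³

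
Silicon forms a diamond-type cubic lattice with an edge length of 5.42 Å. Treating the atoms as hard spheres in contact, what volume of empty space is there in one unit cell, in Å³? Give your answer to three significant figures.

105 Å³

In a diamond cubic lattice nearest neighbors lie along the body diagonal with √3·a = 8r, so r = 0.2165a = 1.173 Å.
V_cell = a³ = 159.2 Å³; V_atoms = 8 × (4/3)πr³ = 54.15 Å³.
Empty space = 159.2 − 54.15 = 105 Å³.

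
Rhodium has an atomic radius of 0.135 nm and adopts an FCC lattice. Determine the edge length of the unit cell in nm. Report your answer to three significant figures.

0.382 nm

In an FCC lattice, atoms touch along the face diagonal, so √2·a = 4r.
a = 4r/√2 = 4 × 0.135 / 1.4142 = 0.382 nm.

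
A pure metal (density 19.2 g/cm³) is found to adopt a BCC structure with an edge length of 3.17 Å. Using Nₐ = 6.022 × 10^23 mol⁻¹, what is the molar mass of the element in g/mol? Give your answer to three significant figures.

A BCC cell has Z = 2 atoms; a = 3.170 × 10^-8 cm.
M = ρ·N_A·a³/Z = 19.2 × 6.022 × 10²³ × 3.186 × 10^-23 / 2 = 184 g/mol.

184 g/mol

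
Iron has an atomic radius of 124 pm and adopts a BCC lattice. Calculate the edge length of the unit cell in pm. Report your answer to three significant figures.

In a BCC lattice, atoms touch along the body diagonal, so √3·a = 4r.
a = 4r/√3 = 4 × 124 / 1.7321 = 286 pm.

286 pm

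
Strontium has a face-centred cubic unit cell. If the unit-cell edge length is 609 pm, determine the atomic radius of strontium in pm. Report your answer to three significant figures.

215 pm

In an FCC lattice, atoms touch along the face diagonal, so √2·a = 4r.
r = √2·a/4 = 1.4142 × 609 / 4 = 215 pm.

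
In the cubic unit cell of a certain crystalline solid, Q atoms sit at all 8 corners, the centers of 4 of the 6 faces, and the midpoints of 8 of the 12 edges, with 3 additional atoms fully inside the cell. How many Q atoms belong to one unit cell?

8

Corner atoms are shared by 8 cells (1/8 each), face atoms by 2 (1/2 each), edge atoms by 4 (1/4 each), interior atoms are unshared.
Net atoms = 8 × 1/8 + 4 × 1/2 + 8 × 1/4 + 3 = 1 + 2 + 2 + 3 = 8.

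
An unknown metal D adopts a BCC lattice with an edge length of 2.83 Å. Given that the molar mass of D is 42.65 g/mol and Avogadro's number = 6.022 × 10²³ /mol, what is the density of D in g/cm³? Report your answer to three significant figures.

A BCC unit cell contains Z = 2 atoms.
Cell volume: a³ = (2.83 Å)³ = (2.830 × 10^-8 cm)³ = 2.267 × 10^-23 cm³.
ρ = Z·M/(N_A·a³) = 2 × 42.65 / (6.022 × 10²³ × 2.267 × 10^-23) = 6.250 g/cm³.

6.25 g/cm³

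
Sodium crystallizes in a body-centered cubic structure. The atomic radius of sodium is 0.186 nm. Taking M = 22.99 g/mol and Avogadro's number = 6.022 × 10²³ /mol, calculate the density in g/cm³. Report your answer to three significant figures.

0.963 g/cm³

In a BCC lattice, atoms touch along the body diagonal, so √3·a = 4r, giving a = 0.4295 nm = 4.295 × 10^-8 cm.
With Z = 2, ρ = Z·M/(N_A·a³) = 2 × 22.99 / (6.022 × 10²³ × 7.926 × 10^-23) = 0.9634 g/cm³.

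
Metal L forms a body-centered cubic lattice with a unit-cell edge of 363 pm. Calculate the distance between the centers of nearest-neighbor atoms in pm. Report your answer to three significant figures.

314 pm

In a BCC structure, atoms touch along the body diagonal, so √3·a = 4r; the nearest-neighbor distance equals 2r = 0.8660·a.
d = 0.8660 × 363 = 314 pm.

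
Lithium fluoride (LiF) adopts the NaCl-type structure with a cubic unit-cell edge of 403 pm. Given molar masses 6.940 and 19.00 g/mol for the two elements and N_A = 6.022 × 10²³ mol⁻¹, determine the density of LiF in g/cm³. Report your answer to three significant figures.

The NaCl-type structure contains Z = 4 formula units per cell; M(LiF) = 6.940 + 19.00 = 25.94 g/mol.
a³ = (4.030 × 10^-8 cm)³ = 6.545 × 10^-23 cm³.
ρ = 4 × 25.94 / (6.022 × 10²³ × 6.545 × 10^-23) = 2.633 g/cm³.

2.63 g/cm³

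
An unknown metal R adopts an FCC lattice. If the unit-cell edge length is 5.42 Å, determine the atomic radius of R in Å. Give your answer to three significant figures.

In an FCC lattice, atoms touch along the face diagonal, so √2·a = 4r.
r = √2·a/4 = 1.4142 × 5.42 / 4 = 1.92 Å.

1.92 Å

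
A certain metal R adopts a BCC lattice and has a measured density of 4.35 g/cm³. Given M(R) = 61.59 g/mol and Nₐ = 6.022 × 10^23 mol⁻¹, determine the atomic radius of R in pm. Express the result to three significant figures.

For a BCC cell (Z = 2), a³ = Z·M/(N_A·ρ) = 2 × 61.59 / (6.022 × 10²³ × 4.350) = 4.702 × 10^-23 cm³, so a = 3.609 × 10^-8 cm = 360.9 pm.
Atoms touch along the body diagonal, so √3·a = 4r, so r = 0.4330 × a = 156 pm.

156 pm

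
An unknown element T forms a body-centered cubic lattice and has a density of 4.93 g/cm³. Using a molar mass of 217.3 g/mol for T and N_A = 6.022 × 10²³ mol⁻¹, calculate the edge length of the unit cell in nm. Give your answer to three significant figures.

0.527 nm

With Z = 2 atoms per BCC cell, a³ = Z·M/(N_A·ρ) = 2 × 217.3 / (6.022 × 10²³ × 4.930 g/cm³) = 1.464 × 10^-22 cm³.
a = (1.464 × 10^-22)^(1/3) = 5.270 × 10^-8 cm = 0.527 nm.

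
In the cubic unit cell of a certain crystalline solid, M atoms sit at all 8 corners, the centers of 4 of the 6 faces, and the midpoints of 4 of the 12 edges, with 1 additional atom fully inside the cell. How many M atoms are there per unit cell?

Corner atoms are shared by 8 cells (1/8 each), face atoms by 2 (1/2 each), edge atoms by 4 (1/4 each), interior atoms are unshared.
Net atoms = 8 × 1/8 + 4 × 1/2 + 4 × 1/4 + 1 = 1 + 2 + 1 + 1 = 5.

5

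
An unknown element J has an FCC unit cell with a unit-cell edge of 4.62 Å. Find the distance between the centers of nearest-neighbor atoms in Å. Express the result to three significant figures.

3.27 Å

In an FCC structure, atoms touch along the face diagonal, so √2·a = 4r; the nearest-neighbor distance equals 2r = 0.7071·a.
d = 0.7071 × 4.62 = 3.27 Å.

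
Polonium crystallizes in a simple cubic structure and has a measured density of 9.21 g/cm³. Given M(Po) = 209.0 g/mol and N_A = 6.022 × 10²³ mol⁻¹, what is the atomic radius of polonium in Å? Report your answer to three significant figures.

For a simple cubic cell (Z = 1), a³ = Z·M/(N_A·ρ) = 1 × 209.0 / (6.022 × 10²³ × 9.210) = 3.768 × 10^-23 cm³, so a = 3.353 × 10^-8 cm = 3.353 Å.
Atoms touch along the cell edge, so a = 2r, so r = 0.5000 × a = 1.68 Å.

1.68 Å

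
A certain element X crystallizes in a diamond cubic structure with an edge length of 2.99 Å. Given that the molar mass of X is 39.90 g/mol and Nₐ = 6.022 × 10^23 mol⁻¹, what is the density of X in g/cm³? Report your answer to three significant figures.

19.8 g/cm³

A diamond cubic unit cell contains Z = 8 atoms.
Cell volume: a³ = (2.99 Å)³ = (2.990 × 10^-8 cm)³ = 2.673 × 10^-23 cm³.
ρ = Z·M/(N_A·a³) = 8 × 39.90 / (6.022 × 10²³ × 2.673 × 10^-23) = 19.83 g/cm³.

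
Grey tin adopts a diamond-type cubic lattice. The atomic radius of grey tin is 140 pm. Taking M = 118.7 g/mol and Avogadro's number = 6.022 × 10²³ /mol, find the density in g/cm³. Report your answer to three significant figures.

5.83 g/cm³

In a diamond cubic lattice, nearest neighbors lie along the body diagonal with √3·a = 8r, giving a = 646.6 pm = 6.466 × 10^-8 cm.
With Z = 8, ρ = Z·M/(N_A·a³) = 8 × 118.7 / (6.022 × 10²³ × 2.704 × 10^-22) = 5.832 g/cm³.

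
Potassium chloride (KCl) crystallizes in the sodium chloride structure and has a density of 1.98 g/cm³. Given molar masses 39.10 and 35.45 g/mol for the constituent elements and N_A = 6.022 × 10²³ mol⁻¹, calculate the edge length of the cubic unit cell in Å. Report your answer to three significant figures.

M(KCl) = 74.55 g/mol; Z = 4 formula units per cell.
a³ = Z·M/(N_A·ρ) = 4 × 74.55 / (6.022 × 10²³ × 1.98) = 2.501 × 10^-22 cm³, so a = 6.300 × 10^-8 cm = 6.30 Å.

6.30 Å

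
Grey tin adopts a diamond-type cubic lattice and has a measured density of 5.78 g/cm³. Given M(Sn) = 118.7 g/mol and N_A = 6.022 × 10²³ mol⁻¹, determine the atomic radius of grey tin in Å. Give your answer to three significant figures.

1.40 Å

For a diamond cubic cell (Z = 8), a³ = Z·M/(N_A·ρ) = 8 × 118.7 / (6.022 × 10²³ × 5.780) = 2.728 × 10^-22 cm³, so a = 6.486 × 10^-8 cm = 6.486 Å.
Nearest neighbors lie along the body diagonal with √3·a = 8r, so r = 0.2165 × a = 1.40 Å.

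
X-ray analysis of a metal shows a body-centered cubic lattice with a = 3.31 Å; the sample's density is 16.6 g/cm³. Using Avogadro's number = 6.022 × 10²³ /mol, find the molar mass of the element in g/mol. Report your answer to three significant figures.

A BCC cell has Z = 2 atoms; a = 3.310 × 10^-8 cm.
M = ρ·N_A·a³/Z = 16.6 × 6.022 × 10²³ × 3.626 × 10^-23 / 2 = 181 g/mol.

181 g/mol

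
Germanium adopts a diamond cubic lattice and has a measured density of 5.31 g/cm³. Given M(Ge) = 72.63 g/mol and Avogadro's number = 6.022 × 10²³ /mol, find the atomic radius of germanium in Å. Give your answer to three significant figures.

For a diamond cubic cell (Z = 8), a³ = Z·M/(N_A·ρ) = 8 × 72.63 / (6.022 × 10²³ × 5.310) = 1.817 × 10^-22 cm³, so a = 5.664 × 10^-8 cm = 5.664 Å.
Nearest neighbors lie along the body diagonal with √3·a = 8r, so r = 0.2165 × a = 1.23 Å.

1.23 Å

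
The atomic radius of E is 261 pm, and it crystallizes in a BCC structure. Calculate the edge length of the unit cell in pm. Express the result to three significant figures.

In a BCC lattice, atoms touch along the body diagonal, so √3·a = 4r.
a = 4r/√3 = 4 × 261 / 1.7321 = 603 pm.

603 pm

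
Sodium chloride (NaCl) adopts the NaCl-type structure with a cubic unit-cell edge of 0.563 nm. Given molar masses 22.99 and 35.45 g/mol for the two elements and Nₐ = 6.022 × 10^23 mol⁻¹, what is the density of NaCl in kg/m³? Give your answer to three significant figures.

2180 kg/m³

The NaCl-type structure contains Z = 4 formula units per cell; M(NaCl) = 22.99 + 35.45 = 58.44 g/mol.
a³ = (5.630 × 10^-8 cm)³ = 1.785 × 10^-22 cm³.
ρ = 4 × 58.44 / (6.022 × 10²³ × 1.785 × 10^-22) = 2.175 g/cm³ = 2180 kg/m³.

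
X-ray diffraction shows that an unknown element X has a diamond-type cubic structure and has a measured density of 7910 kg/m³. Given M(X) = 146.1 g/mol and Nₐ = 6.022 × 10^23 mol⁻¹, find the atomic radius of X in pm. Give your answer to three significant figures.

136 pm

For a diamond cubic cell (Z = 8), a³ = Z·M/(N_A·ρ) = 8 × 146.1 / (6.022 × 10²³ × 7.910) = 2.454 × 10^-22 cm³, so a = 6.260 × 10^-8 cm = 626.0 pm.
Nearest neighbors lie along the body diagonal with √3·a = 8r, so r = 0.2165 × a = 136 pm.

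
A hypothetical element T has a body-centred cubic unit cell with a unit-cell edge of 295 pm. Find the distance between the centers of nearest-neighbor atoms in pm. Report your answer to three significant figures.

In a BCC structure, atoms touch along the body diagonal, so √3·a = 4r; the nearest-neighbor distance equals 2r = 0.8660·a.
d = 0.8660 × 295 = 255 pm.

255 pm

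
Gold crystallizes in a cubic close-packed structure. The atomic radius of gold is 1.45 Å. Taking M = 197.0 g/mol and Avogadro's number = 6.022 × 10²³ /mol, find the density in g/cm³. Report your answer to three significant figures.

19.0 g/cm³

In an FCC lattice, atoms touch along the face diagonal, so √2·a = 4r, giving a = 4.101 Å = 4.101 × 10^-8 cm.
With Z = 4, ρ = Z·M/(N_A·a³) = 4 × 197.0 / (6.022 × 10²³ × 6.898 × 10^-23) = 18.97 g/cm³.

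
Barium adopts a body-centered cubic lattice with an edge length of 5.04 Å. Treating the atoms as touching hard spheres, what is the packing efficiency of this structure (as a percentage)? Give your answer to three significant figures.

In a BCC lattice atoms touch along the body diagonal, so √3·a = 4r, so r = 0.4330a = 2.182 Å.
Packing fraction = Z·(4/3)πr³ / a³ = 2 × (4/3)π × (2.182)³ / (5.04)³ = 0.6802 = 68.0%.

68.0%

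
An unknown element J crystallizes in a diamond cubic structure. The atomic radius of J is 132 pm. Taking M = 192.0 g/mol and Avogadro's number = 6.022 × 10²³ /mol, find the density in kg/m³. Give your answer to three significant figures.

11300 kg/m³

In a diamond cubic lattice, nearest neighbors lie along the body diagonal with √3·a = 8r, giving a = 609.7 pm = 6.097 × 10^-8 cm.
With Z = 8, ρ = Z·M/(N_A·a³) = 8 × 192.0 / (6.022 × 10²³ × 2.266 × 10^-22) = 11.25 g/cm³ = 11300 kg/m³.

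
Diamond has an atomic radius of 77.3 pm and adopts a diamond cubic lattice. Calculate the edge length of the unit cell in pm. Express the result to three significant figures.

357 pm

In a diamond cubic lattice, nearest neighbors lie along the body diagonal with √3·a = 8r.
a = 8r/√3 = 8 × 77.3 / 1.7321 = 357 pm.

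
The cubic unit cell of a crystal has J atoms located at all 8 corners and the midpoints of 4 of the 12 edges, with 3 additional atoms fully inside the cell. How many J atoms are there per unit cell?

Corner atoms are shared by 8 cells (1/8 each), edge atoms by 4 (1/4 each), interior atoms are unshared.
Net atoms = 8 × 1/8 + 4 × 1/4 + 3 = 1 + 1 + 3 = 5.

5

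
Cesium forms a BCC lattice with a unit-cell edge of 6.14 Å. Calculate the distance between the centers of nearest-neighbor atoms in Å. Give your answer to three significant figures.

In a BCC structure, atoms touch along the body diagonal, so √3·a = 4r; the nearest-neighbor distance equals 2r = 0.8660·a.
d = 0.8660 × 6.14 = 5.32 Å.

5.32 Å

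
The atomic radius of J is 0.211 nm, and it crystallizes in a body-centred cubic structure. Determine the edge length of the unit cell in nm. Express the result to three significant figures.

In a BCC lattice, atoms touch along the body diagonal, so √3·a = 4r.
a = 4r/√3 = 4 × 0.211 / 1.7321 = 0.487 nm.

0.487 nm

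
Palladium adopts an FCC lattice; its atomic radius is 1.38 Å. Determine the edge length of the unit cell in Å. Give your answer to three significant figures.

3.90 Å

In an FCC lattice, atoms touch along the face diagonal, so √2·a = 4r.
a = 4r/√2 = 4 × 1.38 / 1.4142 = 3.90 Å.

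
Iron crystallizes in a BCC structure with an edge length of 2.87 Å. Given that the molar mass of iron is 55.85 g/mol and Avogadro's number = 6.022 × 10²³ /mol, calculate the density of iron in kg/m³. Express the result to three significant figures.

A BCC unit cell contains Z = 2 atoms.
Cell volume: a³ = (2.87 Å)³ = (2.870 × 10^-8 cm)³ = 2.364 × 10^-23 cm³.
ρ = Z·M/(N_A·a³) = 2 × 55.85 / (6.022 × 10²³ × 2.364 × 10^-23) = 7.846 g/cm³ = 7850 kg/m³.

7850 kg/m³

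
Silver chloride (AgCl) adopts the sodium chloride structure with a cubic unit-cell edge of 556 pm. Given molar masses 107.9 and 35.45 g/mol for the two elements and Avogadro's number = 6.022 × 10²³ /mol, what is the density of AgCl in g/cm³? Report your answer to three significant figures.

5.54 g/cm³

The sodium chloride structure contains Z = 4 formula units per cell; M(AgCl) = 107.9 + 35.45 = 143.35 g/mol.
a³ = (5.560 × 10^-8 cm)³ = 1.719 × 10^-22 cm³.
ρ = 4 × 143.35 / (6.022 × 10²³ × 1.719 × 10^-22) = 5.540 g/cm³.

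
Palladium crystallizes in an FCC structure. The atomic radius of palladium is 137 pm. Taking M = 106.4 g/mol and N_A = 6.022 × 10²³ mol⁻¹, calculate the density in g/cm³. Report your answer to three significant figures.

In an FCC lattice, atoms touch along the face diagonal, so √2·a = 4r, giving a = 387.5 pm = 3.875 × 10^-8 cm.
With Z = 4, ρ = Z·M/(N_A·a³) = 4 × 106.4 / (6.022 × 10²³ × 5.818 × 10^-23) = 12.15 g/cm³.

12.1 g/cm³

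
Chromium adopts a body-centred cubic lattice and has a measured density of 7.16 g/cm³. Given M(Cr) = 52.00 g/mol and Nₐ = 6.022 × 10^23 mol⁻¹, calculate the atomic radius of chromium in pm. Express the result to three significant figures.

For a BCC cell (Z = 2), a³ = Z·M/(N_A·ρ) = 2 × 52.00 / (6.022 × 10²³ × 7.160) = 2.412 × 10^-23 cm³, so a = 2.889 × 10^-8 cm = 288.9 pm.
Atoms touch along the body diagonal, so √3·a = 4r, so r = 0.4330 × a = 125 pm.

125 pm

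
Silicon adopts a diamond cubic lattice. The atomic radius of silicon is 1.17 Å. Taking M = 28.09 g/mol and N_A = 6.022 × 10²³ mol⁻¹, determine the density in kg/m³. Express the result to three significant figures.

In a diamond cubic lattice, nearest neighbors lie along the body diagonal with √3·a = 8r, giving a = 5.404 Å = 5.404 × 10^-8 cm.
With Z = 8, ρ = Z·M/(N_A·a³) = 8 × 28.09 / (6.022 × 10²³ × 1.578 × 10^-22) = 2.365 g/cm³ = 2360 kg/m³.

2360 kg/m³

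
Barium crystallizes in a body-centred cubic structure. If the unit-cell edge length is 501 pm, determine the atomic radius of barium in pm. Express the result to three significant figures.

217 pm

In a BCC lattice, atoms touch along the body diagonal, so √3·a = 4r.
r = √3·a/4 = 1.7321 × 501 / 4 = 217 pm.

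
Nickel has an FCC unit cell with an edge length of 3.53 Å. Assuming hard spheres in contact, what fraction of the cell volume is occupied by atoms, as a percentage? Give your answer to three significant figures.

In an FCC lattice atoms touch along the face diagonal, so √2·a = 4r, so r = 0.3536a = 1.248 Å.
Packing fraction = Z·(4/3)πr³ / a³ = 4 × (4/3)π × (1.248)³ / (3.53)³ = 0.7405 = 74.0%.

74.0%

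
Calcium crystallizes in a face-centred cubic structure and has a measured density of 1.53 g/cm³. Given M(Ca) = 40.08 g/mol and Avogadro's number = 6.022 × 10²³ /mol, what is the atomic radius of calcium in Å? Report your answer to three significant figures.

For an FCC cell (Z = 4), a³ = Z·M/(N_A·ρ) = 4 × 40.08 / (6.022 × 10²³ × 1.530) = 1.740 × 10^-22 cm³, so a = 5.583 × 10^-8 cm = 5.583 Å.
Atoms touch along the face diagonal, so √2·a = 4r, so r = 0.3536 × a = 1.97 Å.

1.97 Å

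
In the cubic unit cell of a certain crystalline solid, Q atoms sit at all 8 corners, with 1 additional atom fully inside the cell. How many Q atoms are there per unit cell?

Corner atoms are shared by 8 cells (1/8 each), interior atoms are unshared.
Net atoms = 8 × 1/8 + 1 = 1 + 1 = 2.

2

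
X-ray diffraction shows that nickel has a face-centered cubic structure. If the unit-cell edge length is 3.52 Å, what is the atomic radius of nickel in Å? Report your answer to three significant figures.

1.24 Å

In an FCC lattice, atoms touch along the face diagonal, so √2·a = 4r.
r = √2·a/4 = 1.4142 × 3.52 / 4 = 1.24 Å.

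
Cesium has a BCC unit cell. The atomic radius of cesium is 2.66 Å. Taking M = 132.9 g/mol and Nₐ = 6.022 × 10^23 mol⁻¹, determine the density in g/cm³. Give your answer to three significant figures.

In a BCC lattice, atoms touch along the body diagonal, so √3·a = 4r, giving a = 6.143 Å = 6.143 × 10^-8 cm.
With Z = 2, ρ = Z·M/(N_A·a³) = 2 × 132.9 / (6.022 × 10²³ × 2.318 × 10^-22) = 1.904 g/cm³.

1.90 g/cm³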